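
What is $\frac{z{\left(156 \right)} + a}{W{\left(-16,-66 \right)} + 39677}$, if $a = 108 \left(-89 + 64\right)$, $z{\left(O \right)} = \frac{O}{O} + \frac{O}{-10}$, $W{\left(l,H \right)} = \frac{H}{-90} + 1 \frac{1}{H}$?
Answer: $- \frac{42658}{623507} \approx -0.068416$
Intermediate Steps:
$W{\left(l,H \right)} = \frac{1}{H} - \frac{H}{90}$ ($W{\left(l,H \right)} = H \left(- \frac{1}{90}\right) + \frac{1}{H} = - \frac{H}{90} + \frac{1}{H} = \frac{1}{H} - \frac{H}{90}$)
$z{\left(O \right)} = 1 - \frac{O}{10}$ ($z{\left(O \right)} = 1 + O \left(- \frac{1}{10}\right) = 1 - \frac{O}{10}$)
$a = -2700$ ($a = 108 \left(-25\right) = -2700$)
$\frac{z{\left(156 \right)} + a}{W{\left(-16,-66 \right)} + 39677} = \frac{\left(1 - \frac{78}{5}\right) - 2700}{\left(\frac{1}{-66} - - \frac{11}{15}\right) + 39677} = \frac{\left(1 - \frac{78}{5}\right) - 2700}{\left(- \frac{1}{66} + \frac{11}{15}\right) + 39677} = \frac{- \frac{73}{5} - 2700}{\frac{79}{110} + 39677} = - \frac{13573}{5 \cdot \frac{4364549}{110}} = \left(- \frac{13573}{5}\right) \frac{110}{4364549} = - \frac{42658}{623507}$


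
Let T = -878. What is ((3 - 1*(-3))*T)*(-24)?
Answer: 126432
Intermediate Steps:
((3 - 1*(-3))*T)*(-24) = ((3 - 1*(-3))*(-878))*(-24) = ((3 + 3)*(-878))*(-24) = (6*(-878))*(-24) = -5268*(-24) = 126432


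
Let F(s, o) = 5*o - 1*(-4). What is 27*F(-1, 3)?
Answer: 513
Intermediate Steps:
F(s, o) = 4 + 5*o (F(s, o) = 5*o + 4 = 4 + 5*o)
27*F(-1, 3) = 27*(4 + 5*3) = 27*(4 + 15) = 27*19 = 513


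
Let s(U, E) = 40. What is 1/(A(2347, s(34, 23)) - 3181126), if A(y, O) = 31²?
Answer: -1/3180165 ≈ -3.1445e-7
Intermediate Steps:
A(y, O) = 961
1/(A(2347, s(34, 23)) - 3181126) = 1/(961 - 3181126) = 1/(-3180165) = -1/3180165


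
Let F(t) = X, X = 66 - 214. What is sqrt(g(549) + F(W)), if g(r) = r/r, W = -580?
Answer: 7*I*sqrt(3) ≈ 12.124*I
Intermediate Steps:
X = -148
F(t) = -148
g(r) = 1
sqrt(g(549) + F(W)) = sqrt(1 - 148) = sqrt(-147) = 7*I*sqrt(3)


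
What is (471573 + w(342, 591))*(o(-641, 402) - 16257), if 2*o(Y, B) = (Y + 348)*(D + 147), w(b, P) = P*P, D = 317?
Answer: -69142994982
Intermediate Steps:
w(b, P) = P**2
o(Y, B) = 80736 + 232*Y (o(Y, B) = ((Y + 348)*(317 + 147))/2 = ((348 + Y)*464)/2 = (161472 + 464*Y)/2 = 80736 + 232*Y)
(471573 + w(342, 591))*(o(-641, 402) - 16257) = (471573 + 591**2)*((80736 + 232*(-641)) - 16257) = (471573 + 349281)*((80736 - 148712) - 16257) = 820854*(-67976 - 16257) = 820854*(-84233) = -69142994982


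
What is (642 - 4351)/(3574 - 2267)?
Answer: -3709/1307 ≈ -2.8378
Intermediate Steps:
(642 - 4351)/(3574 - 2267) = -3709/1307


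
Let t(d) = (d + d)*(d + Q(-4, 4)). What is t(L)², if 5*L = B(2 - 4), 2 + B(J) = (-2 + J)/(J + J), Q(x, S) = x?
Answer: 1764/625 ≈ 2.8224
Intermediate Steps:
B(J) = -2 + (-2 + J)/(2*J) (B(J) = -2 + (-2 + J)/(J + J) = -2 + (-2 + J)/((2*J)) = -2 + (-2 + J)*(1/(2*J)) = -2 + (-2 + J)/(2*J))
L = -⅕ (L = (-3/2 - 1/(2 - 4))/5 = (-3/2 - 1/(-2))/5 = (-3/2 - 1*(-½))/5 = (-3/2 + ½)/5 = (⅕)*(-1) = -⅕ ≈ -0.20000)
t(d) = 2*d*(-4 + d) (t(d) = (d + d)*(d - 4) = (2*d)*(-4 + d) = 2*d*(-4 + d))
t(L)² = (2*(-⅕)*(-4 - ⅕))² = (2*(-⅕)*(-21/5))² = (42/25)² = 1764/625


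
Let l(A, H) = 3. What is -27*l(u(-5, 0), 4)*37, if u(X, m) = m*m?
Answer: -2997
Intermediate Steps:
u(X, m) = m²
-27*l(u(-5, 0), 4)*37 = -27*3*37 = -81*37 = -2997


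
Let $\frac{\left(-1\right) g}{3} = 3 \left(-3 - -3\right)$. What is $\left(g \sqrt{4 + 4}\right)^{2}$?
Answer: $0$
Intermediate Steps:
$g = 0$ ($g = - 3 \cdot 3 \left(-3 - -3\right) = - 3 \cdot 3 \left(-3 + 3\right) = - 3 \cdot 3 \cdot 0 = \left(-3\right) 0 = 0$)
$\left(g \sqrt{4 + 4}\right)^{2} = \left(0 \sqrt{4 + 4}\right)^{2} = \left(0 \sqrt{8}\right)^{2} = \left(0 \cdot 2 \sqrt{2}\right)^{2} = 0^{2} = 0$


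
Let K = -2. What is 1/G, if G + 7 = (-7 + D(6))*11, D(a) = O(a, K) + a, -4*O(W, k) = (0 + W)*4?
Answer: -1/84 ≈ -0.011905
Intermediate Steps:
O(W, k) = -W (O(W, k) = -(0 + W)*4/4 = -W*4/4 = -W)
D(a) = 0 (D(a) = -a + a = 0)
G = -84 (G = -7 + (-7 + 0)*11 = -7 - 7*11 = -7 - 77 = -84)
1/G = 1/(-84) = -1/84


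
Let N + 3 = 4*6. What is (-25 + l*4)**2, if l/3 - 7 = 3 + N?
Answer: 120409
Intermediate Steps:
N = 21 (N = -3 + 4*6 = -3 + 24 = 21)
l = 93 (l = 21 + 3*(3 + 21) = 21 + 3*24 = 21 + 72 = 93)
(-25 + l*4)**2 = (-25 + 93*4)**2 = (-25 + 372)**2 = 347**2 = 120409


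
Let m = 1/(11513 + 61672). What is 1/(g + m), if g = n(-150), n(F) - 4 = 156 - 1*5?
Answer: 73185/11343676 ≈ 0.0064516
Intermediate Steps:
n(F) = 155 (n(F) = 4 + (156 - 1*5) = 4 + (156 - 5) = 4 + 151 = 155)
g = 155
m = 1/73185 ≈ 1.3664e-5
1/(g + m) = 1/(155 + 1/73185) = 1/(11343676/73185) = 73185/11343676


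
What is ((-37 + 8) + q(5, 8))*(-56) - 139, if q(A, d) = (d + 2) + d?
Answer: 477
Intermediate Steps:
q(A, d) = 2 + 2*d (q(A, d) = (2 + d) + d = 2 + 2*d)
((-37 + 8) + q(5, 8))*(-56) - 139 = ((-37 + 8) + (2 + 2*8))*(-56) - 139 = (-29 + (2 + 16))*(-56) - 139 = (-29 + 18)*(-56) - 139 = -11*(-56) - 139 = 616 - 139 = 477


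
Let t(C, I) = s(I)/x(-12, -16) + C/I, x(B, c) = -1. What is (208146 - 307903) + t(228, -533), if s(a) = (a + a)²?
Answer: -658848457/533 ≈ -1.2361e+6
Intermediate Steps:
s(a) = 4*a² (s(a) = (2*a)² = 4*a²)
t(C, I) = -4*I² + C/I (t(C, I) = (4*I²)/(-1) + C/I = (4*I²)*(-1) + C/I = -4*I² + C/I)
(208146 - 307903) + t(228, -533) = (208146 - 307903) + (228 - 4*(-533)³)/(-533) = -99757 - (228 - 4*(-151419437))/533 = -99757 - (228 + 605677748)/533 = -99757 - 1/533*605677976 = -99757 - 605677976/533 = -658848457/533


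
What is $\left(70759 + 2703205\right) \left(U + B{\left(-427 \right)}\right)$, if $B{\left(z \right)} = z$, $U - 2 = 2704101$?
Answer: $7499899891664$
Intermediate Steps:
$U = 2704103$ ($U = 2 + 2704101 = 2704103$)
$\left(70759 + 2703205\right) \left(U + B{\left(-427 \right)}\right) = \left(70759 + 2703205\right) \left(2704103 - 427\right) = 2773964 \cdot 2703676 = 7499899891664$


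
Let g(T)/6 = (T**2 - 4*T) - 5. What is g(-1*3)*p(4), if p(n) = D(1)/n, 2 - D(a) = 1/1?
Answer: 24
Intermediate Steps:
g(T) = -30 - 24*T + 6*T**2 (g(T) = 6*((T**2 - 4*T) - 5) = 6*(-5 + T**2 - 4*T) = -30 - 24*T + 6*T**2)
D(a) = 1 (D(a) = 2 - 1/1 = 2 - 1*1 = 2 - 1 = 1)
p(n) = 1/n
g(-1*3)*p(4) = (-30 - (-24)*3 + 6*(-1*3)**2)/4 = (-30 - 24*(-3) + 6*(-3)**2)*(1/4) = (-30 + 72 + 6*9)*(1/4) = (-30 + 72 + 54)*(1/4) = 96*(1/4) = 24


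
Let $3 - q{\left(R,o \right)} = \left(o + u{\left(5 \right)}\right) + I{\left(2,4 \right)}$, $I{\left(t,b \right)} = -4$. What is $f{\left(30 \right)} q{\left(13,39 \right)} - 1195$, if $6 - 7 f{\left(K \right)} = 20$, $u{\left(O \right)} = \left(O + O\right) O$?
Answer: $-1031$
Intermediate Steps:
$u{\left(O \right)} = 2 O^{2}$ ($u{\left(O \right)} = 2 O O = 2 O^{2}$)
$q{\left(R,o \right)} = -43 - o$ ($q{\left(R,o \right)} = 3 - \left(\left(o + 2 \cdot 5^{2}\right) - 4\right) = 3 - \left(\left(o + 2 \cdot 25\right) - 4\right) = 3 - \left(\left(o + 50\right) - 4\right) = 3 - \left(\left(50 + o\right) - 4\right) = 3 - \left(46 + o\right) = -43 - o$)
$f{\left(K \right)} = -2$ ($f{\left(K \right)} = \frac{6}{7} - \frac{20}{7} = -2$)
$f{\left(30 \right)} q{\left(13,39 \right)} - 1195 = - 2 \left(-43 - 39\right) - 1195 = \left(-2\right) \left(-82\right) - 1195 = 164 - 1195 = -1031$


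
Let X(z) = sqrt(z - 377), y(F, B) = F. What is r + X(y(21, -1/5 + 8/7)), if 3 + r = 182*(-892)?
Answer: -162347 + 2*I*sqrt(89) ≈ -1.6235e+5 + 18.868*I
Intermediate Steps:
r = -162347 (r = -3 + 182*(-892) = -3 - 162344 = -162347)
X(z) = sqrt(-377 + z)
r + X(y(21, -1/5 + 8/7)) = -162347 + sqrt(-377 + 21) = -162347 + sqrt(-356) = -162347 + 2*I*sqrt(89)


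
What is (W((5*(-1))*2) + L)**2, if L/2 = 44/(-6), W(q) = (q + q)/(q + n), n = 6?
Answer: 841/9 ≈ 93.444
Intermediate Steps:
W(q) = 2*q/(6 + q) (W(q) = (q + q)/(q + 6) = (2*q)/(6 + q) = 2*q/(6 + q))
L = -44/3 (L = 2*(44/(-6)) = 2*(44*(-1/6)) = 2*(-22/3) = -44/3 ≈ -14.667)
(W((5*(-1))*2) + L)**2 = (2*((5*(-1))*2)/(6 + (5*(-1))*2) - 44/3)**2 = (2*(-5*2)/(6 - 5*2) - 44/3)**2 = (2*(-10)/(6 - 10) - 44/3)**2 = (2*(-10)/(-4) - 44/3)**2 = (2*(-10)*(-1/4) - 44/3)**2 = (5 - 44/3)**2 = (-29/3)**2 = 841/9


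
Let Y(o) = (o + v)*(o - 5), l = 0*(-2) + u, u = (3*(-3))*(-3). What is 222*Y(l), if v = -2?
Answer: 122100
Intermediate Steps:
u = 27 (u = -9*(-3) = 27)
l = 27 (l = 0*(-2) + 27 = 0 + 27 = 27)
Y(o) = (-5 + o)*(-2 + o) (Y(o) = (o - 2)*(o - 5) = (-2 + o)*(-5 + o) = (-5 + o)*(-2 + o))
222*Y(l) = 222*(10 + 27² - 7*27) = 222*(10 + 729 - 189) = 222*550 = 122100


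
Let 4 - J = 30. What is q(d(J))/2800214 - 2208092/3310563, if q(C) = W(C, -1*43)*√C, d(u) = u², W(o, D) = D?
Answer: -3093415670561/4635142430241 ≈ -0.66738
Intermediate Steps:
J = -26 (J = 4 - 1*30 = 4 - 30 = -26)
q(C) = -43*√C (q(C) = (-1*43)*√C = -43*√C)
q(d(J))/2800214 - 2208092/3310563 = -43*√((-26)²)/2800214 - 2208092/3310563 = -43*√676*(1/2800214) - 2208092*1/3310563 = -43*26*(1/2800214) - 2208092/3310563 = -1118*1/2800214 - 2208092/3310563 = -559/1400107 - 2208092/3310563 = -3093415670561/4635142430241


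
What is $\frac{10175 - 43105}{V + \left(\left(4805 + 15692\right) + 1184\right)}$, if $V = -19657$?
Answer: $- \frac{16465}{1012} \approx -16.27$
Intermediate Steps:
$\frac{10175 - 43105}{V + \left(\left(4805 + 15692\right) + 1184\right)} = \frac{10175 - 43105}{-19657 + \left(\left(4805 + 15692\right) + 1184\right)} = - \frac{32930}{-19657 + \left(20497 + 1184\right)} = - \frac{32930}{-19657 + 21681} = - \frac{32930}{2024} = \left(-32930\right) \frac{1}{2024} = - \frac{16465}{1012}$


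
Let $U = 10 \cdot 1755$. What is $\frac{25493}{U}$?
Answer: $\frac{1961}{1350} \approx 1.4526$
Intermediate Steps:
$U = 17550$
$\frac{25493}{U} = \frac{25493}{17550} = 25493 \cdot \frac{1}{17550} = \frac{1961}{1350}$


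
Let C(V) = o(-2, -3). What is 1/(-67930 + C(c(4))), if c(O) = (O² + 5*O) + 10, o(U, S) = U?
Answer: -1/67932 ≈ -1.4721e-5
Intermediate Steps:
c(O) = 10 + O² + 5*O
C(V) = -2
1/(-67930 + C(c(4))) = 1/(-67930 - 2) = 1/(-67932) = -1/67932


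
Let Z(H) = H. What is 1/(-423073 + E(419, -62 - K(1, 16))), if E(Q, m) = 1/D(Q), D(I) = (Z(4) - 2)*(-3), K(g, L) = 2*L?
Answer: -6/2538439 ≈ -2.3637e-6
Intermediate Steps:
D(I) = -6 (D(I) = (4 - 2)*(-3) = 2*(-3) = -6)
E(Q, m) = -⅙ (E(Q, m) = 1/(-6) = -⅙)
1/(-423073 + E(419, -62 - K(1, 16))) = 1/(-423073 - ⅙) = 1/(-2538439/6) = -6/2538439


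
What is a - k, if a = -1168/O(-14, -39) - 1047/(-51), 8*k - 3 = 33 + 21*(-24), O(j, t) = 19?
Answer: 11341/646 ≈ 17.556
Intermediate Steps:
k = -117/2 (k = 3/8 + (33 + 21*(-24))/8 = 3/8 + (33 - 504)/8 = 3/8 + (⅛)*(-471) = 3/8 - 471/8 = -117/2 ≈ -58.500)
a = -13225/323 (a = -1168/19 - 1047/(-51) = -1168*1/19 - 1047*(-1/51) = -1168/19 + 349/17 = -13225/323 ≈ -40.944)
a - k = -13225/323 - 1*(-117/2) = -13225/323 + 117/2 = 11341/646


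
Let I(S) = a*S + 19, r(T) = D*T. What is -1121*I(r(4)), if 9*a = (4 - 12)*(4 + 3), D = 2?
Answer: 310517/9 ≈ 34502.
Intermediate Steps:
r(T) = 2*T
a = -56/9 (a = ((4 - 12)*(4 + 3))/9 = (-8*7)/9 = (⅑)*(-56) = -56/9 ≈ -6.2222)
I(S) = 19 - 56*S/9 (I(S) = -56*S/9 + 19 = 19 - 56*S/9)
-1121*I(r(4)) = -1121*(19 - 112*4/9) = -1121*(19 - 56/9*8) = -1121*(19 - 448/9) = -1121*(-277/9) = 310517/9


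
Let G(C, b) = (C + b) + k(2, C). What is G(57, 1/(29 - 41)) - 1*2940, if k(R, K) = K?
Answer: -33913/12 ≈ -2826.1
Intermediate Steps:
G(C, b) = b + 2*C (G(C, b) = (C + b) + C = b + 2*C)
G(57, 1/(29 - 41)) - 1*2940 = (1/(29 - 41) + 2*57) - 1*2940 = (1/(-12) + 114) - 2940 = (-1/12 + 114) - 2940 = 1367/12 - 2940 = -33913/12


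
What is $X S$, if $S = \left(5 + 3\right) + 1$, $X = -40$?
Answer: $-360$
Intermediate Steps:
$S = 9$ ($S = 8 + 1 = 9$)
$X S = \left(-40\right) 9 = -360$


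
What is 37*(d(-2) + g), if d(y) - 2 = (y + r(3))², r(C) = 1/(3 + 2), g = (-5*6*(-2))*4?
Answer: 226847/25 ≈ 9073.9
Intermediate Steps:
g = 240 (g = -30*(-2)*4 = 60*4 = 240)
r(C) = ⅕ (r(C) = 1/5 = ⅕)
d(y) = 2 + (⅕ + y)² (d(y) = 2 + (y + ⅕)² = 2 + (⅕ + y)²)
37*(d(-2) + g) = 37*((2 + (1 + 5*(-2))²/25) + 240) = 37*((2 + (1 - 10)²/25) + 240) = 37*((2 + (1/25)*(-9)²) + 240) = 37*((2 + (1/25)*81) + 240) = 37*((2 + 81/25) + 240) = 37*(131/25 + 240) = 37*(6131/25) = 226847/25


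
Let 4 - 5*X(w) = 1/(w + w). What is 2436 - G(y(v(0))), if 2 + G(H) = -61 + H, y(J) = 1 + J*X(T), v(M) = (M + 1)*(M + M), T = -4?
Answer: 2498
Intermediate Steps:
X(w) = ⅘ - 1/(10*w) (X(w) = ⅘ - 1/(5*(w + w)) = ⅘ - 1/(2*w)/5 = ⅘ - 1/(10*w))
v(M) = 2*M*(1 + M) (v(M) = (1 + M)*(2*M) = 2*M*(1 + M))
y(J) = 1 + 33*J/40 (y(J) = 1 + J*((⅒)*(-1 + 8*(-4))/(-4)) = 1 + J*((⅒)*(-¼)*(-1 - 32)) = 1 + J*((⅒)*(-¼)*(-33)) = 1 + J*(33/40) = 1 + 33*J/40)
G(H) = -63 + H (G(H) = -2 + (-61 + H) = -63 + H)
2436 - G(y(v(0))) = 2436 - (-63 + (1 + 33*(2*0*(1 + 0))/40)) = 2436 - (-63 + (1 + 33*(2*0*1)/40)) = 2436 - (-63 + (1 + (33/40)*0)) = 2436 - (-63 + (1 + 0)) = 2436 - (-63 + 1) = 2436 - 1*(-62) = 2436 + 62 = 2498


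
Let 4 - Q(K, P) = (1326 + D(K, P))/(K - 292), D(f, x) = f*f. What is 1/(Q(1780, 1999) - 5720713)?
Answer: -744/4257792359 ≈ -1.7474e-7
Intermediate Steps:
D(f, x) = f²
Q(K, P) = 4 - (1326 + K²)/(-292 + K) (Q(K, P) = 4 - (1326 + K²)/(K - 292) = 4 - (1326 + K²)/(-292 + K))
1/(Q(1780, 1999) - 5720713) = 1/((-2494 - 1*1780² + 4*1780)/(-292 + 1780) - 5720713) = 1/((-2494 - 1*3168400 + 7120)/1488 - 5720713) = 1/((-2494 - 3168400 + 7120)/1488 - 5720713) = 1/((1/1488)*(-3163774) - 5720713) = 1/(-1581887/744 - 5720713) = 1/(-4257792359/744) = -744/4257792359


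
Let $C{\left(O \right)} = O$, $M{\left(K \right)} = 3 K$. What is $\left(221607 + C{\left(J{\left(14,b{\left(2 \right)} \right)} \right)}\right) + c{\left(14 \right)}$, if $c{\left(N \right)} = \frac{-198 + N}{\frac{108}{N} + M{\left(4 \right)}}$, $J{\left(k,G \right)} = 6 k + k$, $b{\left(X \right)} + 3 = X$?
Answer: $\frac{665087}{3} \approx 2.217 \cdot 10^{5}$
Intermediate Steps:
$b{\left(X \right)} = -3 + X$
$J{\left(k,G \right)} = 7 k$
$c{\left(N \right)} = \frac{-198 + N}{12 + \frac{108}{N}}$ ($c{\left(N \right)} = \frac{-198 + N}{\frac{108}{N} + 3 \cdot 4} = \frac{-198 + N}{\frac{108}{N} + 12} = \frac{-198 + N}{12 + \frac{108}{N}}$)
$\left(221607 + C{\left(J{\left(14,b{\left(2 \right)} \right)} \right)}\right) + c{\left(14 \right)} = \left(221607 + 7 \cdot 14\right) + \frac{1}{12} \cdot 14 \frac{1}{9 + 14} \left(-198 + 14\right) = \left(221607 + 98\right) + \frac{1}{12} \cdot 14 \cdot \frac{1}{23} \left(-184\right) = 221705 + \frac{1}{12} \cdot 14 \cdot \frac{1}{23} \left(-184\right) = 221705 - \frac{28}{3} = \frac{665087}{3}$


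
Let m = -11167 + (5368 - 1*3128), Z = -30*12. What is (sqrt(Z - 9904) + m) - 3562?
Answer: -12489 + 2*I*sqrt(2566) ≈ -12489.0 + 101.31*I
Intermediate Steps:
Z = -360
m = -8927 (m = -11167 + (5368 - 3128) = -11167 + 2240 = -8927)
(sqrt(Z - 9904) + m) - 3562 = (sqrt(-360 - 9904) - 8927) - 3562 = (sqrt(-10264) - 8927) - 3562 = (2*I*sqrt(2566) - 8927) - 3562 = (-8927 + 2*I*sqrt(2566)) - 3562 = -12489 + 2*I*sqrt(2566)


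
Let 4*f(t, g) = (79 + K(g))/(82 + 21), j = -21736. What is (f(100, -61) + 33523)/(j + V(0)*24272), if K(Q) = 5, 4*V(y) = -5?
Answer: -1726445/2681914 ≈ -0.64374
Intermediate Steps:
V(y) = -5/4 (V(y) = (¼)*(-5) = -5/4)
f(t, g) = 21/103 (f(t, g) = ((79 + 5)/(82 + 21))/4 = (84/103)/4 = (84*(1/103))/4 = (¼)*(84/103) = 21/103)
(f(100, -61) + 33523)/(j + V(0)*24272) = (21/103 + 33523)/(-21736 - 5/4*24272) = 3452890/(103*(-21736 - 30340)) = (3452890/103)/(-52076) = (3452890/103)*(-1/52076) = -1726445/2681914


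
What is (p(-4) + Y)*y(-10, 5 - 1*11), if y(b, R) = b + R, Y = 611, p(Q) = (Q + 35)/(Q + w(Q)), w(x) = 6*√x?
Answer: -48818/5 + 186*I/5 ≈ -9763.6 + 37.2*I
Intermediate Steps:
p(Q) = (35 + Q)/(Q + 6*√Q) (p(Q) = (Q + 35)/(Q + 6*√Q) = (35 + Q)/(Q + 6*√Q))
y(b, R) = R + b
(p(-4) + Y)*y(-10, 5 - 1*11) = ((35 - 4)/(-4 + 6*√(-4)) + 611)*((5 - 1*11) - 10) = (31/(-4 + 6*(2*I)) + 611)*((5 - 11) - 10) = (31/(-4 + 12*I) + 611)*(-6 - 10) = (((-4 - 12*I)/160)*31 + 611)*(-16) = (31*(-4 - 12*I)/160 + 611)*(-16) = (611 + 31*(-4 - 12*I)/160)*(-16) = -9776 - 31*(-4 - 12*I)/10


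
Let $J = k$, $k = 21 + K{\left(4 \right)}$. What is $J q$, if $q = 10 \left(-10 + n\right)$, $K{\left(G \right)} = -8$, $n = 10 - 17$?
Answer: $-2210$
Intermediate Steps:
$n = -7$ ($n = 10 - 17 = -7$)
$q = -170$ ($q = 10 \left(-10 - 7\right) = 10 \left(-17\right) = -170$)
$k = 13$ ($k = 21 - 8 = 13$)
$J = 13$
$J q = 13 \left(-170\right) = -2210$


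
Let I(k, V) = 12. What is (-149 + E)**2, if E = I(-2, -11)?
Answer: 18769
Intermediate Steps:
E = 12
(-149 + E)**2 = (-149 + 12)**2 = (-137)**2 = 18769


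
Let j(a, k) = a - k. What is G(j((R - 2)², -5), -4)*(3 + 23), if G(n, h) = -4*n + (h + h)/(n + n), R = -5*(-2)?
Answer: -495248/69 ≈ -7177.5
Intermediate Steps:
R = 10
G(n, h) = -4*n + h/n (G(n, h) = -4*n + (2*h)/((2*n)) = -4*n + (2*h)*(1/(2*n)) = -4*n + h/n)
G(j((R - 2)², -5), -4)*(3 + 23) = (-4*((10 - 2)² - 1*(-5)) - 4/((10 - 2)² - 1*(-5)))*(3 + 23) = (-4*(8² + 5) - 4/(8² + 5))*26 = (-4*(64 + 5) - 4/(64 + 5))*26 = (-4*69 - 4/69)*26 = (-276 - 4*1/69)*26 = (-276 - 4/69)*26 = -19048/69*26 = -495248/69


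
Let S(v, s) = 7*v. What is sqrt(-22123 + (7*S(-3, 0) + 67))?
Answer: 3*I*sqrt(2467) ≈ 149.01*I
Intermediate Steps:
sqrt(-22123 + (7*S(-3, 0) + 67)) = sqrt(-22123 + (7*(7*(-3)) + 67)) = sqrt(-22123 + (7*(-21) + 67)) = sqrt(-22123 + (-147 + 67)) = sqrt(-22123 - 80) = sqrt(-22203) = 3*I*sqrt(2467)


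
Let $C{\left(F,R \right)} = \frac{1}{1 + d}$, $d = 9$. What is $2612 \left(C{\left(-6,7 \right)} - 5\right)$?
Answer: $- \frac{63994}{5} \approx -12799.0$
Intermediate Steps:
$C{\left(F,R \right)} = \frac{1}{10}$ ($C{\left(F,R \right)} = \frac{1}{1 + 9} = \frac{1}{10}$)
$2612 \left(C{\left(-6,7 \right)} - 5\right) = 2612 \left(\frac{1}{10} - 5\right) = 2612 \left(- \frac{49}{10}\right) = - \frac{63994}{5}$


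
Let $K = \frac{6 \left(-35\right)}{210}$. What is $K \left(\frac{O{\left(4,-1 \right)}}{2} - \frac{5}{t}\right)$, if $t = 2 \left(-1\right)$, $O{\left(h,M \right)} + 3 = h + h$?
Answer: $-5$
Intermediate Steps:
$K = -1$ ($K = \left(-210\right) \frac{1}{210} = -1$)
$O{\left(h,M \right)} = -3 + 2 h$ ($O{\left(h,M \right)} = -3 + \left(h + h\right) = -3 + 2 h$)
$t = -2$
$K \left(\frac{O{\left(4,-1 \right)}}{2} - \frac{5}{t}\right) = - (\frac{-3 + 2 \cdot 4}{2} - \frac{5}{-2}) = - (\left(-3 + 8\right) \frac{1}{2} - - \frac{5}{2}) = - (5 \cdot \frac{1}{2} + \frac{5}{2}) = - (\frac{5}{2} + \frac{5}{2}) = \left(-1\right) 5 = -5$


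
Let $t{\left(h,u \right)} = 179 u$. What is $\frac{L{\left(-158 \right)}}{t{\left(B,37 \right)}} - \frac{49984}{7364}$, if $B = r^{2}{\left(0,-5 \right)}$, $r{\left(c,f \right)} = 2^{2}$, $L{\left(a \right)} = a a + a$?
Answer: $- \frac{37093162}{12192943} \approx -3.0422$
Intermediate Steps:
$L{\left(a \right)} = a + a^{2}$ ($L{\left(a \right)} = a^{2} + a = a + a^{2}$)
$r{\left(c,f \right)} = 4$
$B = 16$ ($B = 4^{2} = 16$)
$\frac{L{\left(-158 \right)}}{t{\left(B,37 \right)}} - \frac{49984}{7364} = \frac{\left(-158\right) \left(1 - 158\right)}{179 \cdot 37} - \frac{49984}{7364} = \frac{\left(-158\right) \left(-157\right)}{6623} - \frac{12496}{1841} = 24806 \cdot \frac{1}{6623} - \frac{12496}{1841} = \frac{24806}{6623} - \frac{12496}{1841} = - \frac{37093162}{12192943}$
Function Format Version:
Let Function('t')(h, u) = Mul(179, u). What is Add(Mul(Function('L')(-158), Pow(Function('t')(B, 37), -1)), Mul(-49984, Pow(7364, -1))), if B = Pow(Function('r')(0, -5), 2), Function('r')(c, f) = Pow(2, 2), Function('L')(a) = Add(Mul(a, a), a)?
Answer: Rational(-37093162, 12192943) ≈ -3.0422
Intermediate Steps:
Function('L')(a) = Add(a, Pow(a, 2)) (Function('L')(a) = Add(Pow(a, 2), a) = Add(a, Pow(a, 2)))
Function('r')(c, f) = 4
B = 16 (B = Pow(4, 2) = 16)
Add(Mul(Function('L')(-158), Pow(Function('t')(B, 37), -1)), Mul(-49984, Pow(7364, -1))) = Add(Mul(Mul(-158, Add(1, -158)), Pow(Mul(179, 37), -1)), Mul(-49984, Pow(7364, -1))) = Add(Mul(Mul(-158, -157), Pow(6623, -1)), Mul(-49984, Rational(1, 7364))) = Add(Mul(24806, Rational(1, 6623)), Rational(-12496, 1841)) = Add(Rational(24806, 6623), Rational(-12496, 1841)) = Rational(-37093162, 12192943)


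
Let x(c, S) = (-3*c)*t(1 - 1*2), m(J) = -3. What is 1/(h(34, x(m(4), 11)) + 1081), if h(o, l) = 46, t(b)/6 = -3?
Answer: 1/1127 ≈ 0.00088731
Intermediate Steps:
t(b) = -18 (t(b) = 6*(-3) = -18)
x(c, S) = 54*c (x(c, S) = -3*c*(-18) = 54*c)
1/(h(34, x(m(4), 11)) + 1081) = 1/(46 + 1081) = 1/1127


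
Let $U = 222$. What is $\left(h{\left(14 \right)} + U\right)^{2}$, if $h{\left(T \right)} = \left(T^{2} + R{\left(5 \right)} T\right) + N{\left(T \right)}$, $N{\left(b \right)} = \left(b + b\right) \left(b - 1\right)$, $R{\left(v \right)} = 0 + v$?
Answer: $725904$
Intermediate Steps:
$R{\left(v \right)} = v$
$N{\left(b \right)} = 2 b \left(-1 + b\right)$
$h{\left(T \right)} = T^{2} + 5 T + 2 T \left(-1 + T\right)$ ($h{\left(T \right)} = \left(T^{2} + 5 T\right) + 2 T \left(-1 + T\right) = T^{2} + 5 T + 2 T \left(-1 + T\right)$)
$\left(h{\left(14 \right)} + U\right)^{2} = \left(3 \cdot 14 \left(1 + 14\right) + 222\right)^{2} = \left(3 \cdot 14 \cdot 15 + 222\right)^{2} = \left(630 + 222\right)^{2} = 852^{2} = 725904$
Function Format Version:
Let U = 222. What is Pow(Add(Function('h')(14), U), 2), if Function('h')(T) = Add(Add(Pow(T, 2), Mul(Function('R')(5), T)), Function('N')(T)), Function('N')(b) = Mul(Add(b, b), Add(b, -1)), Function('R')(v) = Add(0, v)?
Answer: 725904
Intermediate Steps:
Function('R')(v) = v
Function('N')(b) = Mul(2, b, Add(-1, b)) (Function('N')(b) = Mul(Mul(2, b), Add(-1, b)) = Mul(2, b, Add(-1, b)))
Function('h')(T) = Add(Pow(T, 2), Mul(5, T), Mul(2, T, Add(-1, T))) (Function('h')(T) = Add(Add(Pow(T, 2), Mul(5, T)), Mul(2, T, Add(-1, T))) = Add(Pow(T, 2), Mul(5, T), Mul(2, T, Add(-1, T))))
Pow(Add(Function('h')(14), U), 2) = Pow(Add(Mul(3, 14, Add(1, 14)), 222), 2) = Pow(Add(Mul(3, 14, 15), 222), 2) = Pow(Add(630, 222), 2) = Pow(852, 2) = 725904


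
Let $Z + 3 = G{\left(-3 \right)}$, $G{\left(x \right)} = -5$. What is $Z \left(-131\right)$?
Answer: $1048$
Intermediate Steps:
$Z = -8$ ($Z = -3 - 5 = -8$)
$Z \left(-131\right) = \left(-8\right) \left(-131\right) = 1048$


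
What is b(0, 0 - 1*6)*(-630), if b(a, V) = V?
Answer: 3780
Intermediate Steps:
b(0, 0 - 1*6)*(-630) = (0 - 1*6)*(-630) = (0 - 6)*(-630) = -6*(-630) = 3780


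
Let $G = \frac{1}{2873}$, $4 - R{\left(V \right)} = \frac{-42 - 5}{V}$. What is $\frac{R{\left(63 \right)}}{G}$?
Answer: $\frac{859027}{63} \approx 13635.0$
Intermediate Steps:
$R{\left(V \right)} = 4 + \frac{47}{V}$ ($R{\left(V \right)} = 4 - \frac{-42 - 5}{V} = 4 - - \frac{47}{V} = 4 + \frac{47}{V}$)
$G = \frac{1}{2873} \approx 0.00034807$
$\frac{R{\left(63 \right)}}{G} = \left(4 + \frac{47}{63}\right) \frac{1}{\frac{1}{2873}} = \left(4 + 47 \cdot \frac{1}{63}\right) 2873 = \left(4 + \frac{47}{63}\right) 2873 = \frac{299}{63} \cdot 2873 = \frac{859027}{63}$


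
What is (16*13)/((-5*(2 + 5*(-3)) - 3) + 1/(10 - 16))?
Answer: 1248/371 ≈ 3.3639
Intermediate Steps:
(16*13)/((-5*(2 + 5*(-3)) - 3) + 1/(10 - 16)) = 208/((-5*(2 - 15) - 3) + 1/(-6)) = 208/((-5*(-13) - 3) - ⅙) = 208/((65 - 3) - ⅙) = 208/(62 - ⅙) = 208/(371/6) = 208*(6/371) = 1248/371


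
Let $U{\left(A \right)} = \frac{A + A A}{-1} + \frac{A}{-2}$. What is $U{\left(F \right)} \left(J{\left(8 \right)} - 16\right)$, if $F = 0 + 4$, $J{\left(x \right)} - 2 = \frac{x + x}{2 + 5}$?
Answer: $\frac{1804}{7} \approx 257.71$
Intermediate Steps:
$J{\left(x \right)} = 2 + \frac{2 x}{7}$ ($J{\left(x \right)} = 2 + \frac{x + x}{2 + 5} = 2 + \frac{2 x}{7}$)
$F = 4$
$U{\left(A \right)} = - A^{2} - \frac{3 A}{2}$ ($U{\left(A \right)} = \left(A + A^{2}\right) \left(-1\right) + A \left(- \frac{1}{2}\right) = \left(- A - A^{2}\right) - \frac{A}{2} = - A^{2} - \frac{3 A}{2}$)
$U{\left(F \right)} \left(J{\left(8 \right)} - 16\right) = \left(- \frac{1}{2}\right) 4 \left(3 + 2 \cdot 4\right) \left(\left(2 + \frac{2}{7} \cdot 8\right) - 16\right) = \left(- \frac{1}{2}\right) 4 \left(3 + 8\right) \left(\left(2 + \frac{16}{7}\right) - 16\right) = \left(- \frac{1}{2}\right) 4 \cdot 11 \left(\frac{30}{7} - 16\right) = \left(-22\right) \left(- \frac{82}{7}\right) = \frac{1804}{7}$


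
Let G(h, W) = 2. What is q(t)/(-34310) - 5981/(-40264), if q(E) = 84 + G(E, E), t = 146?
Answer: 100872703/690728920 ≈ 0.14604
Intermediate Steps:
q(E) = 86 (q(E) = 84 + 2 = 86)
q(t)/(-34310) - 5981/(-40264) = 86/(-34310) - 5981/(-40264) = 86*(-1/34310) - 5981*(-1/40264) = -43/17155 + 5981/40264 = 100872703/690728920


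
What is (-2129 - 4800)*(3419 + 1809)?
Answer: -36224812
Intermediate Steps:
(-2129 - 4800)*(3419 + 1809) = -6929*5228 = -36224812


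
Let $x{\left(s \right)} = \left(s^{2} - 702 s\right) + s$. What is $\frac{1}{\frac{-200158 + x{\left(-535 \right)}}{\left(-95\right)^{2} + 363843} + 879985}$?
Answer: $\frac{186434}{164059354041} \approx 1.1364 \cdot 10^{-6}$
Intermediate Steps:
$x{\left(s \right)} = s^{2} - 701 s$
$\frac{1}{\frac{-200158 + x{\left(-535 \right)}}{\left(-95\right)^{2} + 363843} + 879985} = \frac{1}{\frac{-200158 - 535 \left(-701 - 535\right)}{\left(-95\right)^{2} + 363843} + 879985} = \frac{1}{\frac{-200158 - -661260}{9025 + 363843} + 879985} = \frac{1}{\frac{-200158 + 661260}{372868} + 879985} = \frac{1}{461102 \cdot \frac{1}{372868} + 879985} = \frac{1}{\frac{230551}{186434} + 879985} = \frac{1}{\frac{164059354041}{186434}} = \frac{186434}{164059354041}$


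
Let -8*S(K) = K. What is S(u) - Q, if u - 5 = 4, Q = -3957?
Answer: 31647/8 ≈ 3955.9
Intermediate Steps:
u = 9 (u = 5 + 4 = 9)
S(K) = -K/8
S(u) - Q = -1/8*9 - 1*(-3957) = -9/8 + 3957 = 31647/8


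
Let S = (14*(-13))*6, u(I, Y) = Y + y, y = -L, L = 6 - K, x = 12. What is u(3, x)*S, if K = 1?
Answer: -7644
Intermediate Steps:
L = 5 (L = 6 - 1*1 = 6 - 1 = 5)
y = -5 (y = -1*5 = -5)
u(I, Y) = -5 + Y (u(I, Y) = Y - 5 = -5 + Y)
S = -1092 (S = -182*6 = -1092)
u(3, x)*S = (-5 + 12)*(-1092) = 7*(-1092) = -7644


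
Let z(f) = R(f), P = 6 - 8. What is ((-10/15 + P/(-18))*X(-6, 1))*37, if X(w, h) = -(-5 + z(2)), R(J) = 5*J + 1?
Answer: 370/3 ≈ 123.33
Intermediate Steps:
P = -2
R(J) = 1 + 5*J
z(f) = 1 + 5*f
X(w, h) = -6 (X(w, h) = -(-5 + (1 + 5*2)) = -(-5 + (1 + 10)) = -(-5 + 11) = -1*6 = -6)
((-10/15 + P/(-18))*X(-6, 1))*37 = ((-10/15 - 2/(-18))*(-6))*37 = ((-10*1/15 - 2*(-1/18))*(-6))*37 = ((-⅔ + ⅑)*(-6))*37 = -5/9*(-6)*37 = (10/3)*37 = 370/3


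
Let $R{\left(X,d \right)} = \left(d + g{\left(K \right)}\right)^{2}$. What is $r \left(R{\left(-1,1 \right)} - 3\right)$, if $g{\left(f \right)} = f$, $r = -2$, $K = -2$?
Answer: $4$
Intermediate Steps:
$R{\left(X,d \right)} = \left(-2 + d\right)^{2}$ ($R{\left(X,d \right)} = \left(d - 2\right)^{2} = \left(-2 + d\right)^{2}$)
$r \left(R{\left(-1,1 \right)} - 3\right) = - 2 \left(\left(-2 + 1\right)^{2} - 3\right) = - 2 \left(\left(-1\right)^{2} - 3\right) = - 2 \left(1 - 3\right) = \left(-2\right) \left(-2\right) = 4$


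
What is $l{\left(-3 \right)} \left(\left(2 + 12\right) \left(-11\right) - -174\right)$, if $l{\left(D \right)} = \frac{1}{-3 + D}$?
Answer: $- \frac{10}{3} \approx -3.3333$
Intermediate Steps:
$l{\left(-3 \right)} \left(\left(2 + 12\right) \left(-11\right) - -174\right) = \frac{\left(2 + 12\right) \left(-11\right) - -174}{-3 - 3} = \frac{14 \left(-11\right) + 174}{-6} = - \frac{-154 + 174}{6} = \left(- \frac{1}{6}\right) 20 = - \frac{10}{3}$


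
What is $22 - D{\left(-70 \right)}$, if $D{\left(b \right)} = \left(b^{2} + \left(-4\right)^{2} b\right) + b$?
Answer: $-3688$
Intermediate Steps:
$D{\left(b \right)} = b^{2} + 17 b$ ($D{\left(b \right)} = \left(b^{2} + 16 b\right) + b = b^{2} + 17 b$)
$22 - D{\left(-70 \right)} = 22 - - 70 \left(17 - 70\right) = 22 - \left(-70\right) \left(-53\right) = 22 - 3710 = -3688$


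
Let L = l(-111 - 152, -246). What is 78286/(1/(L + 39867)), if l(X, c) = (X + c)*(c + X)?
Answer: 23403443128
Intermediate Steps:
l(X, c) = (X + c)² (l(X, c) = (X + c)*(X + c) = (X + c)²)
L = 259081 (L = ((-111 - 152) - 246)² = (-263 - 246)² = (-509)² = 259081)
78286/(1/(L + 39867)) = 78286/(1/(259081 + 39867)) = 78286/(1/298948) = 78286*298948 = 23403443128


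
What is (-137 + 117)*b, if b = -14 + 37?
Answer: -460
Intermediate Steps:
b = 23
(-137 + 117)*b = (-137 + 117)*23 = -20*23 = -460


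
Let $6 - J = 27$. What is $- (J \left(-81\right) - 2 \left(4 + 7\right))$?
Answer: $-1679$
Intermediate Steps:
$J = -21$ ($J = 6 - 27 = -21$)
$- (J \left(-81\right) - 2 \left(4 + 7\right)) = - (\left(-21\right) \left(-81\right) - 2 \left(4 + 7\right)) = - (1701 - 22) = \left(-1\right) 1679 = -1679$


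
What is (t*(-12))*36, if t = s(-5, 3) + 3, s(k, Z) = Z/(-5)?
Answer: -5184/5 ≈ -1036.8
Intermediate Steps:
s(k, Z) = -Z/5 (s(k, Z) = Z*(-1/5) = -Z/5)
t = 12/5 (t = -1/5*3 + 3 = -3/5 + 3 = 12/5 ≈ 2.4000)
(t*(-12))*36 = ((12/5)*(-12))*36 = -144/5*36 = -5184/5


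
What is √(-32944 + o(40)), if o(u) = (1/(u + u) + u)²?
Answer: I*√200595199/80 ≈ 177.04*I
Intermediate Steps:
o(u) = (u + 1/(2*u))² (o(u) = (1/(2*u) + u)² = (u + 1/(2*u))²)
√(-32944 + o(40)) = √(-32944 + (¼)*(1 + 2*40²)²/40²) = √(-32944 + (¼)*(1/1600)*(1 + 2*1600)²) = √(-32944 + (¼)*(1/1600)*(1 + 3200)²) = √(-32944 + (¼)*(1/1600)*3201²) = √(-32944 + (¼)*(1/1600)*10246401) = √(-32944 + 10246401/6400) = √(-200595199/6400) = I*√200595199/80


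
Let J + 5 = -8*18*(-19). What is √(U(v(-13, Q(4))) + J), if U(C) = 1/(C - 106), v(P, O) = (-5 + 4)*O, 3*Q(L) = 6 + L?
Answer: √73452730/164 ≈ 52.259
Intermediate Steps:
Q(L) = 2 + L/3 (Q(L) = (6 + L)/3 = 2 + L/3)
v(P, O) = -O
U(C) = 1/(-106 + C)
J = 2731 (J = -5 - 8*18*(-19) = -5 - 144*(-19) = -5 + 2736 = 2731)
√(U(v(-13, Q(4))) + J) = √(1/(-106 - (2 + (⅓)*4)) + 2731) = √(1/(-106 - (2 + 4/3)) + 2731) = √(1/(-106 - 1*10/3) + 2731) = √(1/(-106 - 10/3) + 2731) = √(1/(-328/3) + 2731) = √(-3/328 + 2731) = √(895765/328) = √73452730/164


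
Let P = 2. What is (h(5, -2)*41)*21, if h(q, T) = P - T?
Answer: 3444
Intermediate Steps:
h(q, T) = 2 - T
(h(5, -2)*41)*21 = ((2 - 1*(-2))*41)*21 = ((2 + 2)*41)*21 = (4*41)*21 = 164*21 = 3444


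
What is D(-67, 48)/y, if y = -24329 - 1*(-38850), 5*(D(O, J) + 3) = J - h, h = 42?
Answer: -9/72605 ≈ -0.00012396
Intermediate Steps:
D(O, J) = -57/5 + J/5 (D(O, J) = -3 + (J - 1*42)/5 = -3 + (J - 42)/5 = -3 + (-42 + J)/5 = -3 + (-42/5 + J/5) = -57/5 + J/5)
y = 14521 (y = -24329 + 38850 = 14521)
D(-67, 48)/y = (-57/5 + (⅕)*48)/14521 = (-57/5 + 48/5)*(1/14521) = -9/5*1/14521 = -9/72605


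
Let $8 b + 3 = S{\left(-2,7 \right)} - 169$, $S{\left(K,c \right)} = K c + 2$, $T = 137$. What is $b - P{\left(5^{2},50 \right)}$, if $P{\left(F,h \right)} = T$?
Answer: $-160$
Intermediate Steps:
$S{\left(K,c \right)} = 2 + K c$
$b = -23$ ($b = - \frac{3}{8} + \frac{\left(2 - 14\right) - 169}{8} = - \frac{3}{8} + \frac{-12 - 169}{8} = - \frac{3}{8} + \frac{1}{8} \left(-181\right) = - \frac{3}{8} - \frac{181}{8} = -23$)
$P{\left(F,h \right)} = 137$
$b - P{\left(5^{2},50 \right)} = -23 - 137 = -160$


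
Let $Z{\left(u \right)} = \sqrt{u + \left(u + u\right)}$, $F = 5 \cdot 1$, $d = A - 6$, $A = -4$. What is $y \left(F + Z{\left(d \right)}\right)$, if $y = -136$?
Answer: $-680 - 136 i \sqrt{30} \approx -680.0 - 744.9 i$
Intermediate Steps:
$d = -10$ ($d = -4 - 6 = -10$)
$F = 5$
$Z{\left(u \right)} = \sqrt{3} \sqrt{u}$ ($Z{\left(u \right)} = \sqrt{u + 2 u} = \sqrt{3 u} = \sqrt{3} \sqrt{u}$)
$y \left(F + Z{\left(d \right)}\right) = - 136 \left(5 + \sqrt{3} \sqrt{-10}\right) = - 136 \left(5 + \sqrt{3} i \sqrt{10}\right) = - 136 \left(5 + i \sqrt{30}\right) = -680 - 136 i \sqrt{30}$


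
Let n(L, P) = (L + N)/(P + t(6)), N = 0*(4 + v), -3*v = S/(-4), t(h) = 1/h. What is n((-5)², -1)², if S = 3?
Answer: 900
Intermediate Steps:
v = ¼ (v = -1/(-4) = -(-1)/4 = -⅓*(-¾) = ¼ ≈ 0.25000)
N = 0 (N = 0*(4 + ¼) = 0*(17/4) = 0)
n(L, P) = L/(⅙ + P) (n(L, P) = (L + 0)/(P + 1/6) = L/(P + ⅙) = L/(⅙ + P))
n((-5)², -1)² = (6*(-5)²/(1 + 6*(-1)))² = (6*25/(1 - 6))² = (6*25/(-5))² = (6*25*(-⅕))² = (-30)² = 900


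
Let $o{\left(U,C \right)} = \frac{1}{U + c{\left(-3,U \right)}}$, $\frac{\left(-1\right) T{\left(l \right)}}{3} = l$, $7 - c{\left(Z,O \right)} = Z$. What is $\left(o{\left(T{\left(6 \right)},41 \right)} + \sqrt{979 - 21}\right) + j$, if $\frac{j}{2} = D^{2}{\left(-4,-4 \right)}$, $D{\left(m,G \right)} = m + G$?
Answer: $\frac{1023}{8} + \sqrt{958} \approx 158.83$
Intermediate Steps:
$c{\left(Z,O \right)} = 7 - Z$
$D{\left(m,G \right)} = G + m$
$T{\left(l \right)} = - 3 l$
$j = 128$ ($j = 2 \left(-4 - 4\right)^{2} = 2 \left(-8\right)^{2} = 2 \cdot 64 = 128$)
$o{\left(U,C \right)} = \frac{1}{10 + U}$ ($o{\left(U,C \right)} = \frac{1}{U + \left(7 - -3\right)} = \frac{1}{U + \left(7 + 3\right)} = \frac{1}{U + 10} = \frac{1}{10 + U}$)
$\left(o{\left(T{\left(6 \right)},41 \right)} + \sqrt{979 - 21}\right) + j = \left(\frac{1}{10 - 18} + \sqrt{979 - 21}\right) + 128 = \left(\frac{1}{10 - 18} + \sqrt{958}\right) + 128 = \left(\frac{1}{-8} + \sqrt{958}\right) + 128 = \left(- \frac{1}{8} + \sqrt{958}\right) + 128 = \frac{1023}{8} + \sqrt{958}$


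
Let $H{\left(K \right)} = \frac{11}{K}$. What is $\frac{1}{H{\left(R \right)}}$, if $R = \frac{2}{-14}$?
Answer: $- \frac{1}{77} \approx -0.012987$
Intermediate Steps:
$R = - \frac{1}{7}$ ($R = 2 \left(- \frac{1}{14}\right) = - \frac{1}{7} \approx -0.14286$)
$\frac{1}{H{\left(R \right)}} = \frac{1}{11 \frac{1}{- \frac{1}{7}}} = \frac{1}{11 \left(-7\right)} = \frac{1}{-77} = - \frac{1}{77}$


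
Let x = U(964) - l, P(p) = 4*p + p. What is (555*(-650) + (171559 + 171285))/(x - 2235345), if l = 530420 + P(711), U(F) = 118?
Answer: 8953/1384601 ≈ 0.0064661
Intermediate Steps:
P(p) = 5*p
l = 533975 (l = 530420 + 5*711 = 530420 + 3555 = 533975)
x = -533857 (x = 118 - 1*533975 = 118 - 533975 = -533857)
(555*(-650) + (171559 + 171285))/(x - 2235345) = (555*(-650) + (171559 + 171285))/(-533857 - 2235345) = (-360750 + 342844)/(-2769202) = -17906*(-1/2769202) = 8953/1384601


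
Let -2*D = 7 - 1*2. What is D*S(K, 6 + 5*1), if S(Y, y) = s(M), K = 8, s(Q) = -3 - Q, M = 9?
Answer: 30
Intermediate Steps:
S(Y, y) = -12 (S(Y, y) = -3 - 1*9 = -3 - 9 = -12)
D = -5/2 (D = -(7 - 1*2)/2 = -(7 - 2)/2 = -½*5 = -5/2 ≈ -2.5000)
D*S(K, 6 + 5*1) = -5/2*(-12) = 30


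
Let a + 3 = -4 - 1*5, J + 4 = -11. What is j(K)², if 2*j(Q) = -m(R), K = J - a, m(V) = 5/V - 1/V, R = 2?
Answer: 1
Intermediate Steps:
J = -15 (J = -4 - 11 = -15)
m(V) = 4/V
a = -12 (a = -3 + (-4 - 1*5) = -3 + (-4 - 5) = -3 - 9 = -12)
K = -3 (K = -15 - 1*(-12) = -15 + 12 = -3)
j(Q) = -1 (j(Q) = (-4/2)/2 = (-1*2)/2 = (½)*(-2) = -1)
j(K)² = (-1)² = 1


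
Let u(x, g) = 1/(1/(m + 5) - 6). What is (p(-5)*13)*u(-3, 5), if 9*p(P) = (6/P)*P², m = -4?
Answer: 26/3 ≈ 8.6667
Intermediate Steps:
u(x, g) = -⅕ (u(x, g) = 1/(1/(-4 + 5) - 6) = 1/(1/1 - 6) = 1/(1 - 6) = 1/(-5) = -⅕)
p(P) = 2*P/3 (p(P) = ((6/P)*P²)/9 = (6*P)/9 = 2*P/3)
(p(-5)*13)*u(-3, 5) = (((⅔)*(-5))*13)*(-⅕) = -10/3*13*(-⅕) = -130/3*(-⅕) = 26/3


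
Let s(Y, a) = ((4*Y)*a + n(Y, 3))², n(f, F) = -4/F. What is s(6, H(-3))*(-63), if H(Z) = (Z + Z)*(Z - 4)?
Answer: -63842800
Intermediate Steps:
H(Z) = 2*Z*(-4 + Z) (H(Z) = (2*Z)*(-4 + Z) = 2*Z*(-4 + Z))
s(Y, a) = (-4/3 + 4*Y*a)² (s(Y, a) = ((4*Y)*a - 4/3)² = (4*Y*a - 4*⅓)² = (4*Y*a - 4/3)² = (-4/3 + 4*Y*a)²)
s(6, H(-3))*(-63) = (16*(-1 + 3*6*(2*(-3)*(-4 - 3)))²/9)*(-63) = (16*(-1 + 3*6*(2*(-3)*(-7)))²/9)*(-63) = (16*(-1 + 3*6*42)²/9)*(-63) = (16*(-1 + 756)²/9)*(-63) = ((16/9)*755²)*(-63) = ((16/9)*570025)*(-63) = (9120400/9)*(-63) = -63842800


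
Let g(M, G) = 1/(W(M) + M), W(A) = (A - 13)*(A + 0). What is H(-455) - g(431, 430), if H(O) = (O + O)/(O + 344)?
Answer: 164335879/20045379 ≈ 8.1982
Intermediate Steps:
W(A) = A*(-13 + A) (W(A) = (-13 + A)*A = A*(-13 + A))
H(O) = 2*O/(344 + O) (H(O) = (2*O)/(344 + O) = 2*O/(344 + O))
g(M, G) = 1/(M + M*(-13 + M)) (g(M, G) = 1/(M*(-13 + M) + M) = 1/(M + M*(-13 + M)))
H(-455) - g(431, 430) = 2*(-455)/(344 - 455) - 1/(431*(-12 + 431)) = 2*(-455)/(-111) - 1/(431*419) = 2*(-455)*(-1/111) - 1/(431*419) = 910/111 - 1*1/180589 = 910/111 - 1/180589 = 164335879/20045379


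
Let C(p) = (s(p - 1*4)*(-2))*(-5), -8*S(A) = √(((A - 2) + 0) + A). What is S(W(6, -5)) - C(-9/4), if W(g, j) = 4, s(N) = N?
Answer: 125/2 - √6/8 ≈ 62.194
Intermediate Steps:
S(A) = -√(-2 + 2*A)/8 (S(A) = -√(((A - 2) + 0) + A)/8 = -√(((-2 + A) + 0) + A)/8 = -√((-2 + A) + A)/8 = -√(-2 + 2*A)/8)
C(p) = -40 + 10*p (C(p) = ((p - 1*4)*(-2))*(-5) = ((p - 4)*(-2))*(-5) = ((-4 + p)*(-2))*(-5) = (8 - 2*p)*(-5) = -40 + 10*p)
S(W(6, -5)) - C(-9/4) = -√(-2 + 2*4)/8 - (-40 + 10*(-9/4)) = -√(-2 + 8)/8 - (-40 + 10*(-9*¼)) = -√6/8 - (-40 + 10*(-9/4)) = -√6/8 - (-40 - 45/2) = -√6/8 - 1*(-125/2) = -√6/8 + 125/2 = 125/2 - √6/8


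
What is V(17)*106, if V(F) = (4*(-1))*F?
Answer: -7208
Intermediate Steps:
V(F) = -4*F
V(17)*106 = -4*17*106 = -68*106 = -7208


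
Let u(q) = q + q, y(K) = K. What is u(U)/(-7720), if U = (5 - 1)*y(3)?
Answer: -3/965 ≈ -0.0031088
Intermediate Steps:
U = 12 (U = (5 - 1)*3 = 4*3 = 12)
u(q) = 2*q
u(U)/(-7720) = (2*12)/(-7720) = 24*(-1/7720) = -3/965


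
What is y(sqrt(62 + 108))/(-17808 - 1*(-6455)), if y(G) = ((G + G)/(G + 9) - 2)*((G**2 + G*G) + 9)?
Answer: -56538/1010417 + 6282*sqrt(170)/1010417 ≈ 0.025108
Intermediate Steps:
y(G) = (-2 + 2*G/(9 + G))*(9 + 2*G**2) (y(G) = ((2*G)/(9 + G) - 2)*((G**2 + G**2) + 9) = (2*G/(9 + G) - 2)*(2*G**2 + 9) = (-2 + 2*G/(9 + G))*(9 + 2*G**2))
y(sqrt(62 + 108))/(-17808 - 1*(-6455)) = (18*(-9 - 2*(sqrt(62 + 108))**2)/(9 + sqrt(62 + 108)))/(-17808 - 1*(-6455)) = (18*(-9 - 2*(sqrt(170))**2)/(9 + sqrt(170)))/(-17808 + 6455) = (18*(-9 - 2*170)/(9 + sqrt(170)))/(-11353) = (18*(-9 - 340)/(9 + sqrt(170)))*(-1/11353) = (18*(-349)/(9 + sqrt(170)))*(-1/11353) = -6282/(9 + sqrt(170))*(-1/11353) = 6282/(11353*(9 + sqrt(170)))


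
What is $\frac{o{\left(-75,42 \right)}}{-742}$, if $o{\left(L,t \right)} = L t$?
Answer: $\frac{225}{53} \approx 4.2453$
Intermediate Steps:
$\frac{o{\left(-75,42 \right)}}{-742} = \frac{\left(-75\right) 42}{-742} = \left(-3150\right) \left(- \frac{1}{742}\right) = \frac{225}{53}$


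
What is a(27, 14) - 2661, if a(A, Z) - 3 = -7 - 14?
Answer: -2679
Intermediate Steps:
a(A, Z) = -18 (a(A, Z) = 3 + (-7 - 14) = 3 - 21 = -18)
a(27, 14) - 2661 = -18 - 2661 = -2679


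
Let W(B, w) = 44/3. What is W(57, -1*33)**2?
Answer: 1936/9 ≈ 215.11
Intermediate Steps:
W(B, w) = 44/3 (W(B, w) = 44*(1/3) = 44/3)
W(57, -1*33)**2 = (44/3)**2 = 1936/9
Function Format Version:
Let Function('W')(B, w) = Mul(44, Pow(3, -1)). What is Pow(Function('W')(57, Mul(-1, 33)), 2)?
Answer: Rational(1936, 9) ≈ 215.11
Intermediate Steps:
Function('W')(B, w) = Rational(44, 3) (Function('W')(B, w) = Mul(44, Rational(1, 3)) = Rational(44, 3))
Pow(Function('W')(57, Mul(-1, 33)), 2) = Pow(Rational(44, 3), 2) = Rational(1936, 9)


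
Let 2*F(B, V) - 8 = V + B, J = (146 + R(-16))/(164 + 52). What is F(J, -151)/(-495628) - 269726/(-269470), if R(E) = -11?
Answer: 1069623526589/1068455017280 ≈ 1.0011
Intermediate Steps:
J = 5/8 (J = (146 - 11)/(164 + 52) = 135/216 = 135*(1/216) = 5/8 ≈ 0.62500)
F(B, V) = 4 + B/2 + V/2 (F(B, V) = 4 + (V + B)/2 = 4 + (B + V)/2 = 4 + (B/2 + V/2) = 4 + B/2 + V/2)
F(J, -151)/(-495628) - 269726/(-269470) = (4 + (½)*(5/8) + (½)*(-151))/(-495628) - 269726/(-269470) = (4 + 5/16 - 151/2)*(-1/495628) - 269726*(-1/269470) = -1139/16*(-1/495628) + 134863/134735 = 1139/7930048 + 134863/134735 = 1069623526589/1068455017280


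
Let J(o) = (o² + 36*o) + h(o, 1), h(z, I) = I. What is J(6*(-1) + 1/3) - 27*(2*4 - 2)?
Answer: -2996/9 ≈ -332.89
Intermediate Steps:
J(o) = 1 + o² + 36*o (J(o) = (o² + 36*o) + 1 = 1 + o² + 36*o)
J(6*(-1) + 1/3) - 27*(2*4 - 2) = (1 + (6*(-1) + 1/3)² + 36*(6*(-1) + 1/3)) - 27*(2*4 - 2) = (1 + (-6 + ⅓)² + 36*(-6 + ⅓)) - 27*(8 - 2) = (1 + (-17/3)² + 36*(-17/3)) - 27*6 = (1 + 289/9 - 204) - 162 = -1538/9 - 162 = -2996/9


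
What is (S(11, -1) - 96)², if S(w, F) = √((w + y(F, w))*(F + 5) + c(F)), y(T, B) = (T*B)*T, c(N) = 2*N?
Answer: (96 - √86)² ≈ 7521.5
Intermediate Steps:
y(T, B) = B*T² (y(T, B) = (B*T)*T = B*T²)
S(w, F) = √(2*F + (5 + F)*(w + w*F²)) (S(w, F) = √((w + w*F²)*(F + 5) + 2*F) = √((w + w*F²)*(5 + F) + 2*F) = √((5 + F)*(w + w*F²) + 2*F) = √(2*F + (5 + F)*(w + w*F²)))
(S(11, -1) - 96)² = (√(2*(-1) + 5*11 - 1*11 + 11*(-1)³ + 5*11*(-1)²) - 96)² = (√(-2 + 55 - 11 + 11*(-1) + 5*11*1) - 96)² = (√(-2 + 55 - 11 - 11 + 55) - 96)² = (√86 - 96)² = (-96 + √86)²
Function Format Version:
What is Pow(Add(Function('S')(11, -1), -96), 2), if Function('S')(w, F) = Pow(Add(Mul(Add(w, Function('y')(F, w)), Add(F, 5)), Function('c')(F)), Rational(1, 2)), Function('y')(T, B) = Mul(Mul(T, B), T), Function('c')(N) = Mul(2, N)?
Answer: Pow(Add(96, Mul(-1, Pow(86, Rational(1, 2)))), 2) ≈ 7521.5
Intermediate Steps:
Function('y')(T, B) = Mul(B, Pow(T, 2)) (Function('y')(T, B) = Mul(Mul(B, T), T) = Mul(B, Pow(T, 2)))
Function('S')(w, F) = Pow(Add(Mul(2, F), Mul(Add(5, F), Add(w, Mul(w, Pow(F, 2))))), Rational(1, 2)) (Function('S')(w, F) = Pow(Add(Mul(Add(w, Mul(w, Pow(F, 2))), Add(F, 5)), Mul(2, F)), Rational(1, 2)) = Pow(Add(Mul(Add(w, Mul(w, Pow(F, 2))), Add(5, F)), Mul(2, F)), Rational(1, 2)) = Pow(Add(Mul(Add(5, F), Add(w, Mul(w, Pow(F, 2)))), Mul(2, F)), Rational(1, 2)) = Pow(Add(Mul(2, F), Mul(Add(5, F), Add(w, Mul(w, Pow(F, 2))))), Rational(1, 2)))
Pow(Add(Function('S')(11, -1), -96), 2) = Pow(Add(Pow(Add(Mul(2, -1), Mul(5, 11), Mul(-1, 11), Mul(11, Pow(-1, 3)), Mul(5, 11, Pow(-1, 2))), Rational(1, 2)), -96), 2) = Pow(Add(Pow(Add(-2, 55, -11, Mul(11, -1), Mul(5, 11, 1)), Rational(1, 2)), -96), 2) = Pow(Add(Pow(Add(-2, 55, -11, -11, 55), Rational(1, 2)), -96), 2) = Pow(Add(Pow(86, Rational(1, 2)), -96), 2) = Pow(Add(-96, Pow(86, Rational(1, 2))), 2)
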